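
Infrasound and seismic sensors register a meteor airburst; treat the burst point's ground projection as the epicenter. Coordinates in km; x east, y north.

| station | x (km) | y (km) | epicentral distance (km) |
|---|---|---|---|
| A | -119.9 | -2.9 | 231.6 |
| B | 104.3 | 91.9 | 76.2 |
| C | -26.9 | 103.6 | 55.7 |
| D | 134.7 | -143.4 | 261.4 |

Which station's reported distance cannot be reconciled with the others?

Solve using three stations at a time. Using B, C, D (subtract circle equations pairwise → linear system) gives (x, y) ≈ (28.2, 95.3).
Distances from that point to each station vs reported:
  A: calculated 177.7 vs reported 231.6 → residual 53.9 km
  B: calculated 76.2 vs reported 76.2 → residual 0.0 km
  C: calculated 55.7 vs reported 55.7 → residual 0.0 km
  D: calculated 261.4 vs reported 261.4 → residual 0.0 km
B, C, D are mutually consistent (residuals ≈ 0); A is off by 53.9 km.

A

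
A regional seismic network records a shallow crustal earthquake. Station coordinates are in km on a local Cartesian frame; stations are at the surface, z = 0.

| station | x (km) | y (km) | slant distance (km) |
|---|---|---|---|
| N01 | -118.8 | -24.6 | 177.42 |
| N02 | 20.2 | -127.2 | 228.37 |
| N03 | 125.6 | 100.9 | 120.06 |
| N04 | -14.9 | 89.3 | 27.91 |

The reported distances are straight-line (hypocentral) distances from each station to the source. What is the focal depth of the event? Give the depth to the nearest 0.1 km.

Each station gives a sphere (x−x_i)² + (y−y_i)² + z² = d_i² (stations at z=0).
Subtracting the N01 sphere from N02 and N03: z² cancels, leaving linear equations in x and y:
278.0 x − 205.2 y = -18805.72
488.8 x + 251.0 y = 28301.02
Solving: x ≈ 6.392, y ≈ 100.305 km (keep extra digits for the depth step; rounded: 6.4, 100.3).
Then from the N01 sphere: z² = 177.42² − (x + 118.8)² − (y + 24.6)² with x = 6.392, y = 100.305, so z ≈ 14.267 ≈ 14.3 km.

depth ≈ 14.3 km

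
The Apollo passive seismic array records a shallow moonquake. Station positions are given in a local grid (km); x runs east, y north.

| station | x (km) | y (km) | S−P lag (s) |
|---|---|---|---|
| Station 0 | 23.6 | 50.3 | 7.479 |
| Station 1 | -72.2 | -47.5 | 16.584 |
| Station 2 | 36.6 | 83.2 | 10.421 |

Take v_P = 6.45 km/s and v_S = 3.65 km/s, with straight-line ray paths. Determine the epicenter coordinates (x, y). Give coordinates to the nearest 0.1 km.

x ≈ 59.4 km, y ≈ -1.4 km

Distance from S−P lag: d = Δt · v_P v_S / (v_P − v_S) = Δt · (6.45·3.65)/(6.45−3.65) ≈ 8.4080·Δt.
So d_Station 0 = 62.88, d_Station 1 = 139.44, d_Station 2 = 87.62 km.
Circle about each station: (x − 23.6)² + (y − 50.3)² = 62.88²; (x + 72.2)² + (y + 47.5)² = 139.44²; (x − 36.6)² + (y − 83.2)² = 87.62².
Subtracting the Station 0 equation from the Station 1 and Station 2 equations removes the quadratic terms:
-191.6 x − 195.6 y = -11107.58
26.0 x + 65.8 y = 1451.38
Solving the 2×2 system: x ≈ 59.4, y ≈ -1.4 km.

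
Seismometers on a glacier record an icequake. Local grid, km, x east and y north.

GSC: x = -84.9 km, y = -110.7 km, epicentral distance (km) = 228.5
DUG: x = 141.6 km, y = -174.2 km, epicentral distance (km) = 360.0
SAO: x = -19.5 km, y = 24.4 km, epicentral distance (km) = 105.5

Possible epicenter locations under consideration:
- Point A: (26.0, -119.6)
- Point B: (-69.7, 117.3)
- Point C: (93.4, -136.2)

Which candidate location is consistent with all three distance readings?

Point B

For each candidate, compare |candidate − station| to the reported distance:
Point A: residuals GSC 117.2, DUG 232.2, SAO 45.5 → max 232.2 km
Point B: residuals GSC 0.0, DUG 0.0, SAO 0.1 → max 0.1 km
Point C: residuals GSC 48.4, DUG 298.6, SAO 90.8 → max 298.6 km
Only Point B has all residuals ≈ 0.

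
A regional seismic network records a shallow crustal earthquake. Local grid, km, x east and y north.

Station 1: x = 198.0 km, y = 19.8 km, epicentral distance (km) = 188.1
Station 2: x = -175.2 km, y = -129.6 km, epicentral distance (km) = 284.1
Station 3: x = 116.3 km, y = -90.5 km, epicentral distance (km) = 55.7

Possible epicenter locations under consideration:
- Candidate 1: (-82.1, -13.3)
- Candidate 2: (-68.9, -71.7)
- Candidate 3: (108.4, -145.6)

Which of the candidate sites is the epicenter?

Candidate 3

For each candidate, compare |candidate − station| to the reported distance:
Candidate 1: residuals Station 1 93.9, Station 2 135.1, Station 3 157.2 → max 157.2 km
Candidate 2: residuals Station 1 94.0, Station 2 163.1, Station 3 130.5 → max 163.1 km
Candidate 3: residuals Station 1 0.0, Station 2 0.0, Station 3 0.0 → max 0.0 km
Only Candidate 3 has all residuals ≈ 0.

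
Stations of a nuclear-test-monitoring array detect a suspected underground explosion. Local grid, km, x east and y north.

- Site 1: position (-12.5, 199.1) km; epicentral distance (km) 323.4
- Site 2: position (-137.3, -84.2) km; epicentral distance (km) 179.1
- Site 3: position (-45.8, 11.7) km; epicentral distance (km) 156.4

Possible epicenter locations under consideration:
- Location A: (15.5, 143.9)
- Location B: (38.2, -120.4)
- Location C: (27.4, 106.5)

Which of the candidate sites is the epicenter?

For each candidate, compare |candidate − station| to the reported distance:
Location A: residuals Site 1 261.5, Site 2 95.4, Site 3 10.7 → max 261.5 km
Location B: residuals Site 1 0.1, Site 2 0.1, Site 3 0.1 → max 0.1 km
Location C: residuals Site 1 222.6, Site 2 72.9, Site 3 36.6 → max 222.6 km
Only Location B has all residuals ≈ 0.

Location B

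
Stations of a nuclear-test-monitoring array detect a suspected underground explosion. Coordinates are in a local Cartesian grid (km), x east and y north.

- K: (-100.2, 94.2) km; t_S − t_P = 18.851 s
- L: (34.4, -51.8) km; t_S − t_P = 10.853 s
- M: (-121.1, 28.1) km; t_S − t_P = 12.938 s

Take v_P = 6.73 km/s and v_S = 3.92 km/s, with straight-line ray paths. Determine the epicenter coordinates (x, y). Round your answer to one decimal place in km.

Distance from S−P lag: d = Δt · v_P v_S / (v_P − v_S) = Δt · (6.73·3.92)/(6.73−3.92) ≈ 9.3885·Δt.
So d_K = 176.98, d_L = 101.89, d_M = 121.47 km.
Circle about each station: (x + 100.2)² + (y − 94.2)² = 176.98²; (x − 34.4)² + (y + 51.8)² = 101.89²; (x + 121.1)² + (y − 28.1)² = 121.47².
Subtracting the K equation from the L and M equations removes the quadratic terms:
269.2 x − 292.0 y = 5893.27
-41.8 x − 132.2 y = 13108.10
Solving the 2×2 system: x ≈ -63.8, y ≈ -79.0 km.

-63.8 km east, -79.0 km north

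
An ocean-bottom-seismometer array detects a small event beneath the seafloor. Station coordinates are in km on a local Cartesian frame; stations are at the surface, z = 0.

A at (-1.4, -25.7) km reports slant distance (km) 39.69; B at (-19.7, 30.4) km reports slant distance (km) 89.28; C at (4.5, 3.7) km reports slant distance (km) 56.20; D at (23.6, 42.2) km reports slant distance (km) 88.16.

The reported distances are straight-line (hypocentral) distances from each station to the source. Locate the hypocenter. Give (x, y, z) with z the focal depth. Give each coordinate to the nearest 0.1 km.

x ≈ 25.8 km, y ≈ -42.8 km, depth ≈ 23.3 km

Each station gives a sphere (x−x_i)² + (y−y_i)² + z² = d_i² (stations at z=0).
Subtracting the A sphere from B and C: z² cancels, leaving linear equations in x and y:
-36.6 x + 112.2 y = -5745.82
11.8 x + 58.8 y = -2211.65
Solving: x ≈ 25.807, y ≈ -42.792 km (keep extra digits for the depth step; rounded: 25.8, -42.8).
Then from the A sphere: z² = 39.69² − (x + 1.4)² − (y + 25.7)² with x = 25.807, y = -42.792, so z ≈ 23.301 ≈ 23.3 km.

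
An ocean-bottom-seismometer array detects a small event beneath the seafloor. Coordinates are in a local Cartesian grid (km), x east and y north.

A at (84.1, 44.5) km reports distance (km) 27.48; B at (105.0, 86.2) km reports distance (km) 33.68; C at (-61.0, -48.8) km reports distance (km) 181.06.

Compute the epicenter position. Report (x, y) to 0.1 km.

x ≈ 75.2 km, y ≈ 70.5 km

Circle about each station: (x − 84.1)² + (y − 44.5)² = 27.48²; (x − 105.0)² + (y − 86.2)² = 33.68²; (x + 61.0)² + (y + 48.8)² = 181.06².
Subtracting the A equation from the B and C equations removes the quadratic terms:
41.8 x + 83.4 y = 9023.19
-290.2 x − 186.6 y = -34978.19
Solving the 2×2 system: x ≈ 75.2, y ≈ 70.5 km.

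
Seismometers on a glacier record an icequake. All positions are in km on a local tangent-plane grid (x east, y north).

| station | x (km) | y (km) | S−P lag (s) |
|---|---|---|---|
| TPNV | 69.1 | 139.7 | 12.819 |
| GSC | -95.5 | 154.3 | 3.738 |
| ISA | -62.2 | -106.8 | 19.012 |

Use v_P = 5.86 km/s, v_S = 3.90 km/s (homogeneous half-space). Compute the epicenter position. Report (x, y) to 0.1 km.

-78.2 km east, 114.3 km north

Distance from S−P lag: d = Δt · v_P v_S / (v_P − v_S) = Δt · (5.86·3.90)/(5.86−3.90) ≈ 11.6602·Δt.
So d_TPNV = 149.47, d_GSC = 43.59, d_ISA = 221.68 km.
Circle about each station: (x − 69.1)² + (y − 139.7)² = 149.47²; (x + 95.5)² + (y − 154.3)² = 43.59²; (x + 62.2)² + (y + 106.8)² = 221.68².
Subtracting the TPNV equation from the GSC and ISA equations removes the quadratic terms:
-329.2 x + 29.2 y = 29079.03
-262.6 x − 493.0 y = -35816.56
Solving the 2×2 system: x ≈ -78.2, y ≈ 114.3 km.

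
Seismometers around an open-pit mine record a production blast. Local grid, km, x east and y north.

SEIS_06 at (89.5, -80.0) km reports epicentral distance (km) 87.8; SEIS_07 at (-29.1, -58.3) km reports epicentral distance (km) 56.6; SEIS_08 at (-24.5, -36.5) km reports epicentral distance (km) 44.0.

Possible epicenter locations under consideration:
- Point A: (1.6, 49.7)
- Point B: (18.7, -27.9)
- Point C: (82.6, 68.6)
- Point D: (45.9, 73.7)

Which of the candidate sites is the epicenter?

Point B

For each candidate, compare |candidate − station| to the reported distance:
Point A: residuals SEIS_06 68.9, SEIS_07 55.7, SEIS_08 46.1 → max 68.9 km
Point B: residuals SEIS_06 0.1, SEIS_07 0.0, SEIS_08 0.0 → max 0.1 km
Point C: residuals SEIS_06 61.0, SEIS_07 112.5, SEIS_08 106.1 → max 112.5 km
Point D: residuals SEIS_06 72.0, SEIS_07 95.2, SEIS_08 86.8 → max 95.2 km
Only Point B has all residuals ≈ 0.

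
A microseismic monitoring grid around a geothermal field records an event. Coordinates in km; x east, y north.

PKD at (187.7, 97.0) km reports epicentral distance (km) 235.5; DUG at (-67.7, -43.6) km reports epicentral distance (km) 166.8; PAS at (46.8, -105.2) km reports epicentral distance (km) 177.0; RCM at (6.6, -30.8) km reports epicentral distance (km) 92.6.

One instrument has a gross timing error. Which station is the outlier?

Solve using three stations at a time. Using PKD, PAS, RCM (subtract circle equations pairwise → linear system) gives (x, y) ≈ (-42.5, 47.5).
Distances from that point to each station vs reported:
  PKD: calculated 235.4 vs reported 235.5 → residual 0.1 km
  DUG: calculated 94.6 vs reported 166.8 → residual 72.2 km
  PAS: calculated 176.9 vs reported 177.0 → residual 0.1 km
  RCM: calculated 92.4 vs reported 92.6 → residual 0.2 km
PKD, PAS, RCM are mutually consistent (residuals ≈ 0); DUG is off by 72.2 km.

DUG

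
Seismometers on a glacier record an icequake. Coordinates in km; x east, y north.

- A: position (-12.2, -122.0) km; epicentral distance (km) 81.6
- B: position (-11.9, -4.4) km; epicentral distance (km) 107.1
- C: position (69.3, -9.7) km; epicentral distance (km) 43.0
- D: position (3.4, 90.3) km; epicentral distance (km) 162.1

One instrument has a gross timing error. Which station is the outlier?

Solve using three stations at a time. Using B, C, D (subtract circle equations pairwise → linear system) gives (x, y) ≈ (85.2, -49.7).
Distances from that point to each station vs reported:
  A: calculated 121.3 vs reported 81.6 → residual 39.7 km
  B: calculated 107.1 vs reported 107.1 → residual 0.0 km
  C: calculated 43.0 vs reported 43.0 → residual 0.0 km
  D: calculated 162.1 vs reported 162.1 → residual 0.0 km
B, C, D are mutually consistent (residuals ≈ 0); A is off by 39.7 km.

A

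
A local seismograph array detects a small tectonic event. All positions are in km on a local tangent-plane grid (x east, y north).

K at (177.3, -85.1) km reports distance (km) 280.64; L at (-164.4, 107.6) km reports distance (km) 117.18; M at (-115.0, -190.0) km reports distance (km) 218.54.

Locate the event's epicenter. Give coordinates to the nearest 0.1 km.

Circle about each station: (x − 177.3)² + (y + 85.1)² = 280.64²; (x + 164.4)² + (y − 107.6)² = 117.18²; (x + 115.0)² + (y + 190.0)² = 218.54².
Subtracting the K equation from the L and M equations removes the quadratic terms:
-683.4 x + 385.4 y = 64955.48
-584.6 x − 209.8 y = 41646.78
Solving the 2×2 system: x ≈ -80.5, y ≈ 25.8 km.

(-80.5, 25.8)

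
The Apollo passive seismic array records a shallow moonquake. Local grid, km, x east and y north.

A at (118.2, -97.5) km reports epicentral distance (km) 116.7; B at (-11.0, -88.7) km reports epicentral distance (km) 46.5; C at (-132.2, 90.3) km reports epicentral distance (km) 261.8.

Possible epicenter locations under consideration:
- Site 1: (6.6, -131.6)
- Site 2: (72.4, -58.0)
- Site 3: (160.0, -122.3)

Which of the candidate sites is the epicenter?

For each candidate, compare |candidate − station| to the reported distance:
Site 1: residuals A 0.0, B 0.1, C 0.1 → max 0.1 km
Site 2: residuals A 56.2, B 42.4, C 9.1 → max 56.2 km
Site 3: residuals A 68.1, B 127.8, C 99.6 → max 127.8 km
Only Site 1 has all residuals ≈ 0.

Site 1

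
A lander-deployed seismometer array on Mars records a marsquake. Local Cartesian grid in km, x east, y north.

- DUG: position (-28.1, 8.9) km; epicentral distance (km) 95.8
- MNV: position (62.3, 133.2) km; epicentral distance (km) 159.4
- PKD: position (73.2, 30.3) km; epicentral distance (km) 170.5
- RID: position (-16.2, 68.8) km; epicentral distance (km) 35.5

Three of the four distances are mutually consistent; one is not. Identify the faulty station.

RID

Solve using three stations at a time. Using DUG, MNV, PKD (subtract circle equations pairwise → linear system) gives (x, y) ≈ (-89.0, 82.9).
Distances from that point to each station vs reported:
  DUG: calculated 95.9 vs reported 95.8 → residual 0.1 km
  MNV: calculated 159.4 vs reported 159.4 → residual 0.0 km
  PKD: calculated 170.5 vs reported 170.5 → residual 0.0 km
  RID: calculated 74.2 vs reported 35.5 → residual 38.7 km
DUG, MNV, PKD are mutually consistent (residuals ≈ 0); RID is off by 38.7 km.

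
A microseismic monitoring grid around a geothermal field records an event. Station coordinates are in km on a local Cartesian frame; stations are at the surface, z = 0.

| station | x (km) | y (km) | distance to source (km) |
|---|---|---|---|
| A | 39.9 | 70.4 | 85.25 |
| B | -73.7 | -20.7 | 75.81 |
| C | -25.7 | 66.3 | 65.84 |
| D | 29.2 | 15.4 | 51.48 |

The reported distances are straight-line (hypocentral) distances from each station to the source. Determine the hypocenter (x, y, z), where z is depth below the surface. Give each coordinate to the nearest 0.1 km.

Each station gives a sphere (x−x_i)² + (y−y_i)² + z² = d_i² (stations at z=0).
Subtracting the A sphere from B and C: z² cancels, leaving linear equations in x and y:
-227.2 x − 182.2 y = 832.42
-131.2 x − 8.2 y = 1440.67
Solving: x ≈ -11.599, y ≈ 9.895 km (keep extra digits for the depth step; rounded: -11.6, 9.9).
Then from the A sphere: z² = 85.25² − (x − 39.9)² − (y − 70.4)² with x = -11.599, y = 9.895, so z ≈ 30.896 ≈ 30.9 km.
Check against D (with the unrounded solution): distance 51.47 ≈ 51.48 km. ✓

(-11.6, 9.9, 30.9)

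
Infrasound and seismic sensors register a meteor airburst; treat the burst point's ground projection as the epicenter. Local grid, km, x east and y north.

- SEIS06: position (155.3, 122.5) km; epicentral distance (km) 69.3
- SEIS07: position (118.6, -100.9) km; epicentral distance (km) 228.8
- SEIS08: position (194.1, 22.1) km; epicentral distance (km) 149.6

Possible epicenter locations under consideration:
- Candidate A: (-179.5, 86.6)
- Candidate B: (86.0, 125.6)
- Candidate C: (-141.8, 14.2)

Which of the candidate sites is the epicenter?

Candidate B

For each candidate, compare |candidate − station| to the reported distance:
Candidate A: residuals SEIS06 267.4, SEIS07 123.4, SEIS08 229.5 → max 267.4 km
Candidate B: residuals SEIS06 0.1, SEIS07 0.0, SEIS08 0.1 → max 0.1 km
Candidate C: residuals SEIS06 246.9, SEIS07 55.9, SEIS08 186.4 → max 246.9 km
Only Candidate B has all residuals ≈ 0.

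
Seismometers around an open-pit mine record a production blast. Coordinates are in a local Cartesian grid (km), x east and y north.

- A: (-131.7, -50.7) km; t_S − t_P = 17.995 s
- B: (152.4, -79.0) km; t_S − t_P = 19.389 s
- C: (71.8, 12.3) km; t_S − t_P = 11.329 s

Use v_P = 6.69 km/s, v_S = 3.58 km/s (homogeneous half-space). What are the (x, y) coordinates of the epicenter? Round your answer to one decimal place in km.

x ≈ 6.8 km, y ≈ -45.9 km

Distance from S−P lag: d = Δt · v_P v_S / (v_P − v_S) = Δt · (6.69·3.58)/(6.69−3.58) ≈ 7.7010·Δt.
So d_A = 138.58, d_B = 149.32, d_C = 87.24 km.
Circle about each station: (x + 131.7)² + (y + 50.7)² = 138.58²; (x − 152.4)² + (y + 79.0)² = 149.32²; (x − 71.8)² + (y − 12.3)² = 87.24².
Subtracting the A equation from the B and C equations removes the quadratic terms:
568.2 x − 56.6 y = 6459.33
407.0 x + 126.0 y = -3015.25
Solving the 2×2 system: x ≈ 6.8, y ≈ -45.9 km.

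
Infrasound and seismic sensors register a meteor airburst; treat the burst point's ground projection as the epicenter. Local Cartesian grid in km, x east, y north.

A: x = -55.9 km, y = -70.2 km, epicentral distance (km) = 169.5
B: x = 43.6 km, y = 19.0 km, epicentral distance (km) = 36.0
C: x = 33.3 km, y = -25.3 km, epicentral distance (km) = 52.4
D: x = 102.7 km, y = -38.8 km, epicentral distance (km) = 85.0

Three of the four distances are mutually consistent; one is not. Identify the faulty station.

C

Solve using three stations at a time. Using A, B, D (subtract circle equations pairwise → linear system) gives (x, y) ≈ (72.4, 40.6).
Distances from that point to each station vs reported:
  A: calculated 169.5 vs reported 169.5 → residual 0.0 km
  B: calculated 36.0 vs reported 36.0 → residual 0.0 km
  C: calculated 76.6 vs reported 52.4 → residual 24.2 km
  D: calculated 85.0 vs reported 85.0 → residual 0.0 km
A, B, D are mutually consistent (residuals ≈ 0); C is off by 24.2 km.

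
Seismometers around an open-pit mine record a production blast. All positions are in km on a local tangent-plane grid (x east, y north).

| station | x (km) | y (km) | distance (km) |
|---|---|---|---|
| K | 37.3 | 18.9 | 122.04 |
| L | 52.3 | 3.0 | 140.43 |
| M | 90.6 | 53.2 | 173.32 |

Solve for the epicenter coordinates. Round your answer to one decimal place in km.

Circle about each station: (x − 37.3)² + (y − 18.9)² = 122.04²; (x − 52.3)² + (y − 3.0)² = 140.43²; (x − 90.6)² + (y − 53.2)² = 173.32².
Subtracting the K equation from the L and M equations removes the quadratic terms:
30.0 x − 31.8 y = -3831.03
106.6 x + 68.6 y = -5855.96
Solving the 2×2 system: x ≈ -82.4, y ≈ 42.7 km.

x ≈ -82.4 km, y ≈ 42.7 km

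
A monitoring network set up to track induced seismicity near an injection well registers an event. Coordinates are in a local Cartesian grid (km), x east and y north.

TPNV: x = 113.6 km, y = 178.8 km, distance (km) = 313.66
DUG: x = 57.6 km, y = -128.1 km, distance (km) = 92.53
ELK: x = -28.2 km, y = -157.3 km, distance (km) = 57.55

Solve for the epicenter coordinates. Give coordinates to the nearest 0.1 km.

Circle about each station: (x − 113.6)² + (y − 178.8)² = 313.66²; (x − 57.6)² + (y + 128.1)² = 92.53²; (x + 28.2)² + (y + 157.3)² = 57.55².
Subtracting pairs of circle equations eliminates x²+y² and gives linear equations (the radical axes):
-112.0 x − 613.8 y = 64673.76
-283.6 x − 672.2 y = 75734.72
Solving the 2×2 system: x ≈ -30.5, y ≈ -99.8 km.

x ≈ -30.5 km, y ≈ -99.8 km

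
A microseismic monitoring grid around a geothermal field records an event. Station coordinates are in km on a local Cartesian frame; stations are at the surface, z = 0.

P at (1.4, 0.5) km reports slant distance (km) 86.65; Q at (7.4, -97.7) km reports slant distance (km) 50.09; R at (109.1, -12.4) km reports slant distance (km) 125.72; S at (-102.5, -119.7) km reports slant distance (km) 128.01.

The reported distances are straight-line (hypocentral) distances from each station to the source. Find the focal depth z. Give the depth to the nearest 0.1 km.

Each station gives a sphere (x−x_i)² + (y−y_i)² + z² = d_i² (stations at z=0).
Subtracting the P sphere from Q and R: z² cancels, leaving linear equations in x and y:
12.0 x − 196.4 y = 14597.05
215.4 x − 25.8 y = 3757.06
Solving: x ≈ 8.603, y ≈ -73.797 km (keep extra digits for the depth step; rounded: 8.6, -73.8).
Then from the P sphere: z² = 86.65² − (x − 1.4)² − (y − 0.5)² with x = 8.603, y = -73.797, so z ≈ 44.003 ≈ 44.0 km.

depth ≈ 44.0 km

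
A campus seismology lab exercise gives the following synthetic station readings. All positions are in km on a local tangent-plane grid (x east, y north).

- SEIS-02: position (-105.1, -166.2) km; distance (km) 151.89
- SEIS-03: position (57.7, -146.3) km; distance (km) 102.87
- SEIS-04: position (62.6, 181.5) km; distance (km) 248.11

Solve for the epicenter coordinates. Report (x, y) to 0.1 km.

Circle about each station: (x + 105.1)² + (y + 166.2)² = 151.89²; (x − 57.7)² + (y + 146.3)² = 102.87²; (x − 62.6)² + (y − 181.5)² = 248.11².
Subtracting the SEIS-02 equation from the SEIS-03 and SEIS-04 equations removes the quadratic terms:
325.6 x + 39.8 y = -1447.13
335.4 x + 695.4 y = -40295.44
Solving the 2×2 system: x ≈ 2.8, y ≈ -59.3 km.

x ≈ 2.8 km, y ≈ -59.3 km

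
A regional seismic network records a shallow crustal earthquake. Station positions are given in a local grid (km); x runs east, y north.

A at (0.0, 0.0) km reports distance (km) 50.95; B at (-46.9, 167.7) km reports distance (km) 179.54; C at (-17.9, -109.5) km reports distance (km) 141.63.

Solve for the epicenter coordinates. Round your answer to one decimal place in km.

48.5 km east, 15.6 km north

Circle about each station: x² + y² = 50.95²; (x + 46.9)² + (y − 167.7)² = 179.54²; (x + 17.9)² + (y + 109.5)² = 141.63².
Subtracting the A equation from the B and C equations removes the quadratic terms:
-93.8 x + 335.4 y = 684.19
-35.8 x − 219.0 y = -5152.49
Solving the 2×2 system: x ≈ 48.5, y ≈ 15.6 km.
Check against A (with the unrounded x, y): √(x²+y²) = 50.94 ≈ 50.95 km. ✓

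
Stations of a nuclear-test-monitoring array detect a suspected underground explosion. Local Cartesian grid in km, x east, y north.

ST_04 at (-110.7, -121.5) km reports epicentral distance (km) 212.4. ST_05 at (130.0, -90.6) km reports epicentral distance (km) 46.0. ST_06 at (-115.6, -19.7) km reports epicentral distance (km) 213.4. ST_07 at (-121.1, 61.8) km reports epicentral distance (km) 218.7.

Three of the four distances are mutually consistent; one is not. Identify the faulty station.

Solve using three stations at a time. Using ST_04, ST_05, ST_06 (subtract circle equations pairwise → linear system) gives (x, y) ≈ (93.4, -62.7).
Distances from that point to each station vs reported:
  ST_04: calculated 212.4 vs reported 212.4 → residual 0.0 km
  ST_05: calculated 46.0 vs reported 46.0 → residual 0.0 km
  ST_06: calculated 213.4 vs reported 213.4 → residual 0.0 km
  ST_07: calculated 248.0 vs reported 218.7 → residual 29.3 km
ST_04, ST_05, ST_06 are mutually consistent (residuals ≈ 0); ST_07 is off by 29.3 km.

ST_07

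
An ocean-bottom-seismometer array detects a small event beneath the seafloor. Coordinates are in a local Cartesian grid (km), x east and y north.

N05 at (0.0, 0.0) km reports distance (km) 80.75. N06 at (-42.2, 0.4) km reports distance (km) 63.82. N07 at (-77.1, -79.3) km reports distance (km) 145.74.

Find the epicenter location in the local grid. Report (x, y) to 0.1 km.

-49.5 km east, 63.8 km north

Circle about each station: x² + y² = 80.75²; (x + 42.2)² + (y − 0.4)² = 63.82²; (x + 77.1)² + (y + 79.3)² = 145.74².
Subtracting the N05 equation from the N06 and N07 equations removes the quadratic terms:
-84.4 x + 0.8 y = 4228.57
-154.2 x − 158.6 y = -2486.69
Solving the 2×2 system: x ≈ -49.5, y ≈ 63.8 km.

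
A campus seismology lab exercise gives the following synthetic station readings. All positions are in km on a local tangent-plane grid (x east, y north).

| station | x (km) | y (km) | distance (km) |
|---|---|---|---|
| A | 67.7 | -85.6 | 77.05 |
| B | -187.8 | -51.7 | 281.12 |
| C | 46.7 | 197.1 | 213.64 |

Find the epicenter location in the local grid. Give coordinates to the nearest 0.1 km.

x ≈ 90.5 km, y ≈ -12.0 km

Circle about each station: (x − 67.7)² + (y + 85.6)² = 77.05²; (x + 187.8)² + (y + 51.7)² = 281.12²; (x − 46.7)² + (y − 197.1)² = 213.64².
Subtracting the A equation from the B and C equations removes the quadratic terms:
-511.0 x + 67.8 y = -47060.67
-42.0 x + 565.4 y = -10586.70
Solving the 2×2 system: x ≈ 90.5, y ≈ -12.0 km.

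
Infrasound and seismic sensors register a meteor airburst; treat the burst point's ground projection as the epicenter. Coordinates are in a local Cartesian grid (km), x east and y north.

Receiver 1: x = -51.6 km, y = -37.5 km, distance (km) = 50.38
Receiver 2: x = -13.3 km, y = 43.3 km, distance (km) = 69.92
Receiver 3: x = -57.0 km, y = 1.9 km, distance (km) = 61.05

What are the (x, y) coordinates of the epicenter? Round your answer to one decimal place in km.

Circle about each station: (x + 51.6)² + (y + 37.5)² = 50.38²; (x + 13.3)² + (y − 43.3)² = 69.92²; (x + 57.0)² + (y − 1.9)² = 61.05².
Subtracting the Receiver 1 equation from the Receiver 2 and Receiver 3 equations removes the quadratic terms:
76.6 x + 161.6 y = -4367.69
-10.8 x + 78.8 y = -2005.16
Solving the 2×2 system: x ≈ -2.6, y ≈ -25.8 km.
Check against Receiver 1 (with the unrounded x, y): √((x + 51.6)²+(y + 37.5)²) = 50.39 ≈ 50.38 km. ✓

x ≈ -2.6 km, y ≈ -25.8 km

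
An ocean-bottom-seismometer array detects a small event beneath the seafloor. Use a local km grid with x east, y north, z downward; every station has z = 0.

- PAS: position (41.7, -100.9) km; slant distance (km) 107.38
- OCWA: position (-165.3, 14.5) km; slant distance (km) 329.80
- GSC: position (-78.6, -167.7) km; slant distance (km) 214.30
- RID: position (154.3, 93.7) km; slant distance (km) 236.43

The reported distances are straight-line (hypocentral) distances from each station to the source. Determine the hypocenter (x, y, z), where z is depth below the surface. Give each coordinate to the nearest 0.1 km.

Each station gives a sphere (x−x_i)² + (y−y_i)² + z² = d_i² (stations at z=0).
Subtracting the PAS sphere from OCWA and GSC: z² cancels, leaving linear equations in x and y:
-414.0 x + 230.8 y = -81622.94
-240.6 x − 133.6 y = -12012.48
Solving: x ≈ 123.396, y ≈ -132.310 km (keep extra digits for the depth step; rounded: 123.4, -132.3).
Then from the PAS sphere: z² = 107.38² − (x − 41.7)² − (y + 100.9)² with x = 123.396, y = -132.310, so z ≈ 62.206 ≈ 62.2 km.

(123.4, -132.3, 62.2)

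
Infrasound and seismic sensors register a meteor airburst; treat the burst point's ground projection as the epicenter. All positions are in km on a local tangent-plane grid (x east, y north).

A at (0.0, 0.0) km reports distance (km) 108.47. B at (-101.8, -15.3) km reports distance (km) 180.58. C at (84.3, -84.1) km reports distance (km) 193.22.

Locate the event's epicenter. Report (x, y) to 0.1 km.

(34.9, 102.7)

Circle about each station: x² + y² = 108.47²; (x + 101.8)² + (y + 15.3)² = 180.58²; (x − 84.3)² + (y + 84.1)² = 193.22².
Subtracting the A equation from the B and C equations removes the quadratic terms:
-203.6 x − 30.6 y = -10246.07
168.6 x − 168.2 y = -11388.93
Solving the 2×2 system: x ≈ 34.9, y ≈ 102.7 km.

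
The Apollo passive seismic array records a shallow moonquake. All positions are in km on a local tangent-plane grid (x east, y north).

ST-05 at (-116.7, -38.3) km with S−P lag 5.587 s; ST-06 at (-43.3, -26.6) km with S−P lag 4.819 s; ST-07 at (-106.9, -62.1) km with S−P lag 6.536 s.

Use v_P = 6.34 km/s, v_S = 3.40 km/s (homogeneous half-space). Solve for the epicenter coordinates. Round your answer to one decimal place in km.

Distance from S−P lag: d = Δt · v_P v_S / (v_P − v_S) = Δt · (6.34·3.40)/(6.34−3.40) ≈ 7.3320·Δt.
So d_ST-05 = 40.96, d_ST-06 = 35.33, d_ST-07 = 47.92 km.
Circle about each station: (x + 116.7)² + (y + 38.3)² = 40.96²; (x + 43.3)² + (y + 26.6)² = 35.33²; (x + 106.9)² + (y + 62.1)² = 47.92².
Subtracting the ST-05 equation from the ST-06 and ST-07 equations removes the quadratic terms:
146.8 x + 23.4 y = -12073.82
19.6 x − 47.6 y = -420.36
Solving the 2×2 system: x ≈ -78.5, y ≈ -23.5 km.

-78.5 km east, -23.5 km north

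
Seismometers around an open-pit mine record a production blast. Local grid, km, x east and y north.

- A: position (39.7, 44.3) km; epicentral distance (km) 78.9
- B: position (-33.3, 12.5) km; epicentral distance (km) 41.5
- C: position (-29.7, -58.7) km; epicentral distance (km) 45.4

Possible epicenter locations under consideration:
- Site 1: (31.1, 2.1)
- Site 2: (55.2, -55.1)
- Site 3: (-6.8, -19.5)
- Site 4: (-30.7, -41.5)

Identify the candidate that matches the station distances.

Site 3

For each candidate, compare |candidate − station| to the reported distance:
Site 1: residuals A 35.8, B 23.7, C 40.6 → max 40.6 km
Site 2: residuals A 21.7, B 69.9, C 39.6 → max 69.9 km
Site 3: residuals A 0.0, B 0.0, C 0.0 → max 0.0 km
Site 4: residuals A 32.1, B 12.6, C 28.2 → max 32.1 km
Only Site 3 has all residuals ≈ 0.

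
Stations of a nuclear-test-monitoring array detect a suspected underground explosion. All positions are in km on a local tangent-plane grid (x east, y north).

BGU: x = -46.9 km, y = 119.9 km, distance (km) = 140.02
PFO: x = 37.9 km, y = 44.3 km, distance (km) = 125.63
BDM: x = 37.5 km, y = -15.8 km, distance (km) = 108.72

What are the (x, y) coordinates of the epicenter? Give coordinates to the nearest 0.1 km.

x ≈ -71.2 km, y ≈ -18.0 km

Circle about each station: (x + 46.9)² + (y − 119.9)² = 140.02²; (x − 37.9)² + (y − 44.3)² = 125.63²; (x − 37.5)² + (y + 15.8)² = 108.72².
Subtracting pairs of circle equations eliminates x²+y² and gives linear equations (the radical axes):
169.6 x − 151.2 y = -9354.02
168.8 x − 271.4 y = -7134.17
Solving the 2×2 system: x ≈ -71.2, y ≈ -18.0 km.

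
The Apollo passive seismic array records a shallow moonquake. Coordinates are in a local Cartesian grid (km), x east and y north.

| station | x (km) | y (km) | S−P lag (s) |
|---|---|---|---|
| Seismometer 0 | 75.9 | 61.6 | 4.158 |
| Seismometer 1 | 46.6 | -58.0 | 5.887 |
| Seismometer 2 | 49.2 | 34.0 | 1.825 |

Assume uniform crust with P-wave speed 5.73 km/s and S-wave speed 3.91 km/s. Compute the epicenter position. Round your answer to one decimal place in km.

Distance from S−P lag: d = Δt · v_P v_S / (v_P − v_S) = Δt · (5.73·3.91)/(5.73−3.91) ≈ 12.3101·Δt.
So d_Seismometer 0 = 51.19, d_Seismometer 1 = 72.47, d_Seismometer 2 = 22.47 km.
Circle about each station: (x − 75.9)² + (y − 61.6)² = 51.19²; (x − 46.6)² + (y + 58.0)² = 72.47²; (x − 49.2)² + (y − 34.0)² = 22.47².
Subtracting the Seismometer 0 equation from the Seismometer 1 and Seismometer 2 equations removes the quadratic terms:
-58.6 x − 239.2 y = -6651.29
-53.4 x − 55.2 y = -3863.21
Solving the 2×2 system: x ≈ 58.4, y ≈ 13.5 km.

58.4 km east, 13.5 km north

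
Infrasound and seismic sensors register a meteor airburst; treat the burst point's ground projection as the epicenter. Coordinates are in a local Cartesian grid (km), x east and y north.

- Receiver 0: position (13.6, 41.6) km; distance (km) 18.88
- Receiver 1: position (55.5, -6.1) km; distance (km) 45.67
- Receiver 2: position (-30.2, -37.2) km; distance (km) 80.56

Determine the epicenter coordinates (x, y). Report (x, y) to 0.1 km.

x ≈ 21.6 km, y ≈ 24.5 km

Circle about each station: (x − 13.6)² + (y − 41.6)² = 18.88²; (x − 55.5)² + (y + 6.1)² = 45.67²; (x + 30.2)² + (y + 37.2)² = 80.56².
Subtracting the Receiver 0 equation from the Receiver 1 and Receiver 2 equations removes the quadratic terms:
83.8 x − 95.4 y = -527.35
-87.6 x − 157.6 y = -5753.10
Solving the 2×2 system: x ≈ 21.6, y ≈ 24.5 km.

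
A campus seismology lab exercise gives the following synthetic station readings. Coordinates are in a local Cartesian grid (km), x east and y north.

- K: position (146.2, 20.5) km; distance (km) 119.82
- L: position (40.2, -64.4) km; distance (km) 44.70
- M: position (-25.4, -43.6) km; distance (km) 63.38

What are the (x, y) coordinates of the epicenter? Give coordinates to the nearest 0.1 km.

Circle about each station: (x − 146.2)² + (y − 20.5)² = 119.82²; (x − 40.2)² + (y + 64.4)² = 44.70²; (x + 25.4)² + (y + 43.6)² = 63.38².
Subtracting the K equation from the L and M equations removes the quadratic terms:
-212.0 x − 169.8 y = -3672.55
-343.2 x − 128.2 y = -8908.76
Solving the 2×2 system: x ≈ 33.5, y ≈ -20.2 km.
Check against K (with the unrounded x, y): √((x − 146.2)²+(y − 20.5)²) = 119.82 ≈ 119.82 km. ✓

33.5 km east, -20.2 km north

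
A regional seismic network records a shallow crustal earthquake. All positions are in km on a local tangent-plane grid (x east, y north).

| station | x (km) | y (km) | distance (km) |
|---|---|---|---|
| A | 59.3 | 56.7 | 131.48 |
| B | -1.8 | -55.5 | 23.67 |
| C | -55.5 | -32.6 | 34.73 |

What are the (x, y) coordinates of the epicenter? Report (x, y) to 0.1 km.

Circle about each station: (x − 59.3)² + (y − 56.7)² = 131.48²; (x + 1.8)² + (y + 55.5)² = 23.67²; (x + 55.5)² + (y + 32.6)² = 34.73².
Subtracting the A equation from the B and C equations removes the quadratic terms:
-122.2 x − 224.4 y = 13078.83
-229.6 x − 178.6 y = 13492.45
Solving the 2×2 system: x ≈ -23.3, y ≈ -45.6 km.
Check against A (with the unrounded x, y): √((x − 59.3)²+(y − 56.7)²) = 131.48 ≈ 131.48 km. ✓

x ≈ -23.3 km, y ≈ -45.6 km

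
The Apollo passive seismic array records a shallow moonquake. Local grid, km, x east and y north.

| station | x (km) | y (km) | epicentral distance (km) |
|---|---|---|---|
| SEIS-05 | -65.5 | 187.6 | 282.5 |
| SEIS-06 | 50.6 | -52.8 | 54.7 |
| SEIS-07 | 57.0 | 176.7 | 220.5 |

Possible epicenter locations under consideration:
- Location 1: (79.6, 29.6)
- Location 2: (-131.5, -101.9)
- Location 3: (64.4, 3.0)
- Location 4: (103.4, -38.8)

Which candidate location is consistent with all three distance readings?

For each candidate, compare |candidate − station| to the reported distance:
Location 1: residuals SEIS-05 68.0, SEIS-06 32.7, SEIS-07 71.7 → max 71.7 km
Location 2: residuals SEIS-05 14.4, SEIS-06 133.9, SEIS-07 115.9 → max 133.9 km
Location 3: residuals SEIS-05 56.8, SEIS-06 2.8, SEIS-07 46.6 → max 56.8 km
Location 4: residuals SEIS-05 0.0, SEIS-06 0.1, SEIS-07 0.1 → max 0.1 km
Only Location 4 has all residuals ≈ 0.

Location 4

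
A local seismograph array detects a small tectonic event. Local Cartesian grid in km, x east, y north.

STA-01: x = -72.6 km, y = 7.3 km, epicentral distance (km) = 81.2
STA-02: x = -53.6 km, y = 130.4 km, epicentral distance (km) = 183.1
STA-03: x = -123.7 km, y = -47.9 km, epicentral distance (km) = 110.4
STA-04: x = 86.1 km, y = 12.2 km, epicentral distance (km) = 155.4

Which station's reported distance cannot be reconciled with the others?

STA-04

Solve using three stations at a time. Using STA-01, STA-02, STA-03 (subtract circle equations pairwise → linear system) gives (x, y) ≈ (-13.2, -48.2).
Distances from that point to each station vs reported:
  STA-01: calculated 81.3 vs reported 81.2 → residual 0.1 km
  STA-02: calculated 183.1 vs reported 183.1 → residual 0.0 km
  STA-03: calculated 110.5 vs reported 110.4 → residual 0.1 km
  STA-04: calculated 116.3 vs reported 155.4 → residual 39.1 km
STA-01, STA-02, STA-03 are mutually consistent (residuals ≈ 0); STA-04 is off by 39.1 km.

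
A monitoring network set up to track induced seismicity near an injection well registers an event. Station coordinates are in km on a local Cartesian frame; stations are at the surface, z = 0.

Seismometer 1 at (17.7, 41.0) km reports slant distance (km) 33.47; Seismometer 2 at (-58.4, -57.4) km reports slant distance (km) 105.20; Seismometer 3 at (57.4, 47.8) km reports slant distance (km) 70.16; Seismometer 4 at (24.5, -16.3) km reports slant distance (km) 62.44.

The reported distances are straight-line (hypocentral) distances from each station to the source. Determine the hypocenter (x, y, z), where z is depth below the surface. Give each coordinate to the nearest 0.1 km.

(-8.4, 33.1, 19.4)

Each station gives a sphere (x−x_i)² + (y−y_i)² + z² = d_i² (stations at z=0).
Subtracting the Seismometer 1 sphere from Seismometer 2 and Seismometer 3: z² cancels, leaving linear equations in x and y:
-152.2 x − 196.8 y = -5235.77
79.4 x + 13.6 y = -216.87
Solving: x ≈ -8.401, y ≈ 33.102 km (keep extra digits for the depth step; rounded: -8.4, 33.1).
Then from the Seismometer 1 sphere: z² = 33.47² − (x − 17.7)² − (y − 41.0)² with x = -8.401, y = 33.102, so z ≈ 19.406 ≈ 19.4 km.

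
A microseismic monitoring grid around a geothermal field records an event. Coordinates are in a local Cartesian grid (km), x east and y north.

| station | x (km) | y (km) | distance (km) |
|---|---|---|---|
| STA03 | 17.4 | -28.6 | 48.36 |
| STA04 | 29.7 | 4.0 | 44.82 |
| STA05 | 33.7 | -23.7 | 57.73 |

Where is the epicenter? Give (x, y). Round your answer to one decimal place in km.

Circle about each station: (x − 17.4)² + (y + 28.6)² = 48.36²; (x − 29.7)² + (y − 4.0)² = 44.82²; (x − 33.7)² + (y + 23.7)² = 57.73².
Subtracting pairs of circle equations eliminates x²+y² and gives linear equations (the radical axes):
24.6 x + 65.2 y = 107.23
32.6 x + 9.8 y = -417.40
Solving the 2×2 system: x ≈ -15.0, y ≈ 7.3 km.
Check against STA03 (with the unrounded x, y): √((x − 17.4)²+(y + 28.6)²) = 48.36 ≈ 48.36 km. ✓

-15.0 km east, 7.3 km north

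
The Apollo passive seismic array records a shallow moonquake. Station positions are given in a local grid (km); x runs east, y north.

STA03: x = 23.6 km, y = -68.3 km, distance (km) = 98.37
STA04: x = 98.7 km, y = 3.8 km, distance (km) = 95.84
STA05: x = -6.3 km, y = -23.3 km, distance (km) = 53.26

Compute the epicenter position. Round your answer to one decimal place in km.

Circle about each station: (x − 23.6)² + (y + 68.3)² = 98.37²; (x − 98.7)² + (y − 3.8)² = 95.84²; (x + 6.3)² + (y + 23.3)² = 53.26².
Subtracting pairs of circle equations eliminates x²+y² and gives linear equations (the radical axes):
150.2 x + 144.2 y = 5025.63
-59.8 x + 90.0 y = 2200.76
Solving the 2×2 system: x ≈ 6.1, y ≈ 28.5 km.
Check against STA03 (with the unrounded x, y): √((x − 23.6)²+(y + 68.3)²) = 98.37 ≈ 98.37 km. ✓

x ≈ 6.1 km, y ≈ 28.5 km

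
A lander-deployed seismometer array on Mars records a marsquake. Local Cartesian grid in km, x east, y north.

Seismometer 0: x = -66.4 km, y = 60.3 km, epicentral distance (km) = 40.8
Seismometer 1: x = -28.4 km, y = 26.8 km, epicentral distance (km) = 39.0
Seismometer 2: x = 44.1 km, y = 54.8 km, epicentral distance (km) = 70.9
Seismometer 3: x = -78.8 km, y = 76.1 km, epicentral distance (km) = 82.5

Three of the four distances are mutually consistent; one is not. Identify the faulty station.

Solve using three stations at a time. Using Seismometer 0, Seismometer 1, Seismometer 2 (subtract circle equations pairwise → linear system) gives (x, y) ≈ (-26.0, 65.7).
Distances from that point to each station vs reported:
  Seismometer 0: calculated 40.8 vs reported 40.8 → residual 0.0 km
  Seismometer 1: calculated 39.0 vs reported 39.0 → residual 0.0 km
  Seismometer 2: calculated 70.9 vs reported 70.9 → residual 0.0 km
  Seismometer 3: calculated 53.9 vs reported 82.5 → residual 28.6 km
Seismometer 0, Seismometer 1, Seismometer 2 are mutually consistent (residuals ≈ 0); Seismometer 3 is off by 28.6 km.

Seismometer 3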